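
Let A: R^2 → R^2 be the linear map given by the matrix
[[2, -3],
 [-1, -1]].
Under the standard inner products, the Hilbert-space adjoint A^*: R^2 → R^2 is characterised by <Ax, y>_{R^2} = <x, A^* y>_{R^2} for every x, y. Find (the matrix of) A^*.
A^* = A^T =
[[2, -1],
 [-3, -1]]

For real matrices with standard dot products, the defining identity <Ax, y> = <x, A^* y> gives (Ax)^T y = x^T (A^*) y, i.e. x^T A^T y = x^T (A^*) y. Since this holds for all x, y, we must have A^* = A^T. Therefore
A^* =
[[2, -1],
 [-3, -1]].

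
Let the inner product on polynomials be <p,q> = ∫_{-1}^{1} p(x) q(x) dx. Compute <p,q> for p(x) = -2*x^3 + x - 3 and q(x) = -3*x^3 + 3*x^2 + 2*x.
<p,q> = -604/105

Expand the product: p(x)·q(x) = 6*x^6 - 6*x^5 - 7*x^4 + 12*x^3 - 7*x^2 - 6*x.
∫_{-1}^{1} of each monomial x^k gives [2/(k+1) if k even, 0 if k odd]. Integrating term-by-term (or equivalently evaluating the antiderivative F(x) = 6*x^7/7 - x^6 - 7*x^5/5 + 3*x^4 - 7*x^3/3 - 3*x^2 at the endpoints):
  F(1) − F(−1) = -407/105 − (197/105) = -604/105.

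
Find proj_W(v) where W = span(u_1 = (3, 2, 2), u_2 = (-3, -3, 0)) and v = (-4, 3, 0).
proj_W(v) = (-8/9, -1/9, -14/9)

Set up U = [u_1 | ... | u_2] ∈ R^(3×2). The projector onto W = col(U) is P = U (U^T U)^(-1) U^T.
Compute U^T U =
  [17, -15]
  [-15, 18],
and U^T v = (-6, 3).
Solve U^T U · c = U^T v for the coefficients: c = (-7/9, -13/27). The projection is proj_W(v) = U c.
Check: (v - proj_W(v)) · u_1 = 0  (should be 0).
Check: (v - proj_W(v)) · u_2 = 0  (should be 0).
Result: proj_W(v) = (-8/9, -1/9, -14/9).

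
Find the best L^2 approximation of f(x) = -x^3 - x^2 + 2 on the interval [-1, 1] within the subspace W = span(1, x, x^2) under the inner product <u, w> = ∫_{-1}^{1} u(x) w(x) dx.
g(x) = -x^2 - 3*x/5 + 2

The best approximation g ∈ W is the orthogonal projection of f onto W. Writing g = a_0 + a_1 x + a_2 x^2, the coefficients solve the normal equations G · a = b where
  G_{ij} = <φ_i, φ_j> and b_i = <f, φ_i>, with φ_0 = 1, φ_1 = x, φ_2 = x^2.
G =
  [2, 0, 2/3]
  [0, 2/3, 0]
  [2/3, 0, 2/5],
b = (10/3, -2/5, 14/15).
Solving gives a_0 = 2, a_1 = -3/5, a_2 = -1, so
  g(x) = -x^2 - 3*x/5 + 2.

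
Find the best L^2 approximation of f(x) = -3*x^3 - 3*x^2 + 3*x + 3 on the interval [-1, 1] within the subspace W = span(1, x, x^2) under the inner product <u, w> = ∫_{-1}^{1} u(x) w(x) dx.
g(x) = -3*x^2 + 6*x/5 + 3

The best approximation g ∈ W is the orthogonal projection of f onto W. Writing g = a_0 + a_1 x + a_2 x^2, the coefficients solve the normal equations G · a = b where
  G_{ij} = <φ_i, φ_j> and b_i = <f, φ_i>, with φ_0 = 1, φ_1 = x, φ_2 = x^2.
G =
  [2, 0, 2/3]
  [0, 2/3, 0]
  [2/3, 0, 2/5],
b = (4, 4/5, 4/5).
Solving gives a_0 = 3, a_1 = 6/5, a_2 = -3, so
  g(x) = -3*x^2 + 6*x/5 + 3.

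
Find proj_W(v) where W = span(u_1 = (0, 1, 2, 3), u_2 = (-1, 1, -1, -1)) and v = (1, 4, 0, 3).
proj_W(v) = (-13/10, 13/5, 13/10, 13/5)

Set up U = [u_1 | ... | u_2] ∈ R^(4×2). The projector onto W = col(U) is P = U (U^T U)^(-1) U^T.
Compute U^T U =
  [14, -4]
  [-4, 4],
and U^T v = (13, 0).
Solve U^T U · c = U^T v for the coefficients: c = (13/10, 13/10). The projection is proj_W(v) = U c.
Check: (v - proj_W(v)) · u_1 = 0  (should be 0).
Check: (v - proj_W(v)) · u_2 = 0  (should be 0).
Result: proj_W(v) = (-13/10, 13/5, 13/10, 13/5).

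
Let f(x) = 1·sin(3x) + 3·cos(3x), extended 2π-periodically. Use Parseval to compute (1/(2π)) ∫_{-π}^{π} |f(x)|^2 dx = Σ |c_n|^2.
Σ |c_n|^2 = 5

Expand |f|^2 and use orthogonality of {sin(nx), cos(mx)} on [-π, π]:
  ∫_{-π}^{π} sin(nx)^2 dx = π, ∫ cos(mx)^2 dx = π, and cross terms integrate to 0.
So ∫_{-π}^{π} f(x)^2 dx = 1^2 · π + 3^2 · π = (1 + 9)π.
Divide by 2π: (1 + 9)/2 = 5.
By Parseval, this equals Σ |c_n|^2.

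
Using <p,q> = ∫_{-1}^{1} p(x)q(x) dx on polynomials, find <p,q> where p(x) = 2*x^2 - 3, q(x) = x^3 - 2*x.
<p,q> = 0

Expand the product: p(x)·q(x) = 2*x^5 - 7*x^3 + 6*x.
∫_{-1}^{1} of each monomial x^k gives [2/(k+1) if k even, 0 if k odd]. Integrating term-by-term (or equivalently evaluating the antiderivative F(x) = x^6/3 - 7*x^4/4 + 3*x^2 at the endpoints):
  F(1) − F(−1) = 19/12 − (19/12) = 0.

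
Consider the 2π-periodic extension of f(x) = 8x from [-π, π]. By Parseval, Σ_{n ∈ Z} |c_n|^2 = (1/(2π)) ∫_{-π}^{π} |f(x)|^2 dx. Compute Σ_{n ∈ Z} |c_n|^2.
Σ |c_n|^2 = 64π^2/3

Expand and integrate term by term over [-π, π]:
  ∫ (8x)^2 dx = 64·(2π^3/3); ∫ 2·8·(0)·x dx = 0 (odd integrand); ∫ 0^2 dx = 0·2π.
So (1/(2π)) ∫_{-π}^{π} (8x)^2 dx = 64π^2/3 + 0 = 64π^2/3.
Parseval ⇒ Σ |c_n|^2 = 64π^2/3.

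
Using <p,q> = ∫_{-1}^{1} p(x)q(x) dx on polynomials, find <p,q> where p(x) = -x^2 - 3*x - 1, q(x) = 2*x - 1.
<p,q> = -4/3

Expand the product: p(x)·q(x) = -2*x^3 - 5*x^2 + x + 1.
∫_{-1}^{1} of each monomial x^k gives [2/(k+1) if k even, 0 if k odd]. Integrating term-by-term (or equivalently evaluating the antiderivative F(x) = -x^4/2 - 5*x^3/3 + x^2/2 + x at the endpoints):
  F(1) − F(−1) = -2/3 − (2/3) = -4/3.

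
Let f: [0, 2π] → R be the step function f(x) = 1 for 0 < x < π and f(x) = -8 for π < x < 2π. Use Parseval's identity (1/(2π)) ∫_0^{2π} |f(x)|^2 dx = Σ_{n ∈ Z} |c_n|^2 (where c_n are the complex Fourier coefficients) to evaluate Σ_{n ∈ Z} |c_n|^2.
Σ |c_n|^2 = 65/2

Parseval equates the L^2 energy of f (normalised by 1/(2π)) with the ℓ^2 sum of its Fourier coefficients: (1/(2π)) ∫_0^{2π} |f|^2 = Σ |c_n|^2.
Compute the left side: (1/(2π)) [∫_0^π 1^2 dx + ∫_π^{2π} (-8)^2 dx] = (1/(2π)) · (1π + 64π) = (1 + 64)/2 = 65/2.
So Σ_{n ∈ Z} |c_n|^2 = 65/2.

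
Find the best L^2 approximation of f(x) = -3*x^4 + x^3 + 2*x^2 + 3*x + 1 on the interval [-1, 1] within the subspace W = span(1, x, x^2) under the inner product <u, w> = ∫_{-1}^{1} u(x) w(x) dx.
g(x) = -4*x^2/7 + 18*x/5 + 44/35

The best approximation g ∈ W is the orthogonal projection of f onto W. Writing g = a_0 + a_1 x + a_2 x^2, the coefficients solve the normal equations G · a = b where
  G_{ij} = <φ_i, φ_j> and b_i = <f, φ_i>, with φ_0 = 1, φ_1 = x, φ_2 = x^2.
G =
  [2, 0, 2/3]
  [0, 2/3, 0]
  [2/3, 0, 2/5],
b = (32/15, 12/5, 64/105).
Solving gives a_0 = 44/35, a_1 = 18/5, a_2 = -4/7, so
  g(x) = -4*x^2/7 + 18*x/5 + 44/35.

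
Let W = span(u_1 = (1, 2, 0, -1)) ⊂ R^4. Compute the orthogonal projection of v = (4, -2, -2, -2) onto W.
proj_W(v) = (1/3, 2/3, 0, -1/3)

Set up U = [u_1 | ... | u_1] ∈ R^(4×1). The projector onto W = col(U) is P = U (U^T U)^(-1) U^T.
Compute U^T U =
  [6],
and U^T v = (2).
Solve U^T U · c = U^T v for the coefficients: c = (1/3). The projection is proj_W(v) = U c.
Check: (v - proj_W(v)) · u_1 = 0  (should be 0).
Result: proj_W(v) = (1/3, 2/3, 0, -1/3).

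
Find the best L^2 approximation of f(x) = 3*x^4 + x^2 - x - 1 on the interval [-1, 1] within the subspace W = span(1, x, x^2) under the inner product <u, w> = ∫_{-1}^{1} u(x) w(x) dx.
g(x) = 25*x^2/7 - x - 44/35

The best approximation g ∈ W is the orthogonal projection of f onto W. Writing g = a_0 + a_1 x + a_2 x^2, the coefficients solve the normal equations G · a = b where
  G_{ij} = <φ_i, φ_j> and b_i = <f, φ_i>, with φ_0 = 1, φ_1 = x, φ_2 = x^2.
G =
  [2, 0, 2/3]
  [0, 2/3, 0]
  [2/3, 0, 2/5],
b = (-2/15, -2/3, 62/105).
Solving gives a_0 = -44/35, a_1 = -1, a_2 = 25/7, so
  g(x) = 25*x^2/7 - x - 44/35.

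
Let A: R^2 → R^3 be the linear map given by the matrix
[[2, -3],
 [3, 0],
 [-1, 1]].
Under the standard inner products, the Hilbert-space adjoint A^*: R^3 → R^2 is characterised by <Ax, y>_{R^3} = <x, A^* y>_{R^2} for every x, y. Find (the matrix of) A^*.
A^* = A^T =
[[2, 3, -1],
 [-3, 0, 1]]

For real matrices with standard dot products, the defining identity <Ax, y> = <x, A^* y> gives (Ax)^T y = x^T (A^*) y, i.e. x^T A^T y = x^T (A^*) y. Since this holds for all x, y, we must have A^* = A^T. Therefore
A^* =
[[2, 3, -1],
 [-3, 0, 1]].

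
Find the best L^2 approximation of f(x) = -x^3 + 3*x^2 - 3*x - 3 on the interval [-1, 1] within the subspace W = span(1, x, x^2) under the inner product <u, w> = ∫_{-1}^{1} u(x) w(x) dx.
g(x) = 3*x^2 - 18*x/5 - 3

The best approximation g ∈ W is the orthogonal projection of f onto W. Writing g = a_0 + a_1 x + a_2 x^2, the coefficients solve the normal equations G · a = b where
  G_{ij} = <φ_i, φ_j> and b_i = <f, φ_i>, with φ_0 = 1, φ_1 = x, φ_2 = x^2.
G =
  [2, 0, 2/3]
  [0, 2/3, 0]
  [2/3, 0, 2/5],
b = (-4, -12/5, -4/5).
Solving gives a_0 = -3, a_1 = -18/5, a_2 = 3, so
  g(x) = 3*x^2 - 18*x/5 - 3.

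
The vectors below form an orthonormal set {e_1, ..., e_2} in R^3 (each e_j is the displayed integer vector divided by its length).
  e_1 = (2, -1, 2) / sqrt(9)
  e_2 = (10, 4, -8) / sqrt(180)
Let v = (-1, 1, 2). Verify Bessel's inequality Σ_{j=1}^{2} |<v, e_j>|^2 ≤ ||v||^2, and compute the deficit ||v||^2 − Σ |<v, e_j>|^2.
Σ |<v, e_j>|^2 = 14/5; ||v||^2 = 6; deficit = 16/5

Write each e_j = u_j / sqrt(<u_j, u_j>) where u_j is the displayed integer vector. Then <v, e_j> = <v, u_j> / sqrt(<u_j, u_j>), so |<v, e_j>|^2 = <v, u_j>^2 / <u_j, u_j>.
Coefficients: <v, e_1> = 1/sqrt(9), <v, e_2> = -22/sqrt(180).
Square and sum: Σ |<v, e_j>|^2 = 14/5.
Compute ||v||^2 = v·v = 6.
Deficit = 6 − 14/5 = 16/5 ≥ 0, confirming Bessel's inequality. (The deficit equals ||v − Σ <v,e_j> e_j||^2, the squared distance from v to span{e_j}.)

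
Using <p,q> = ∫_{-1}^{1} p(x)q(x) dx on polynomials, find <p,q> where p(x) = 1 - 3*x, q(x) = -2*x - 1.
<p,q> = 2

Expand the product: p(x)·q(x) = 6*x^2 + x - 1.
∫_{-1}^{1} of each monomial x^k gives [2/(k+1) if k even, 0 if k odd]. Integrating term-by-term (or equivalently evaluating the antiderivative F(x) = 2*x^3 + x^2/2 - x at the endpoints):
  F(1) − F(−1) = 3/2 − (-1/2) = 2.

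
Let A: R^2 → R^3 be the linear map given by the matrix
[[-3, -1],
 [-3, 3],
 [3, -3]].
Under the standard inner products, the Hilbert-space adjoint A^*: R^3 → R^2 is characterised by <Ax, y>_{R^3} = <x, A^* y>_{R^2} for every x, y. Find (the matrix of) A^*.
A^* = A^T =
[[-3, -3, 3],
 [-1, 3, -3]]

For real matrices with standard dot products, the defining identity <Ax, y> = <x, A^* y> gives (Ax)^T y = x^T (A^*) y, i.e. x^T A^T y = x^T (A^*) y. Since this holds for all x, y, we must have A^* = A^T. Therefore
A^* =
[[-3, -3, 3],
 [-1, 3, -3]].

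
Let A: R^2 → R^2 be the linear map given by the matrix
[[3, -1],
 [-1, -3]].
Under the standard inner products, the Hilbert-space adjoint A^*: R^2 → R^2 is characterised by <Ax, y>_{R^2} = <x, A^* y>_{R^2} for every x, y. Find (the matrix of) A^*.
A^* = A^T =
[[3, -1],
 [-1, -3]]

For real matrices with standard dot products, the defining identity <Ax, y> = <x, A^* y> gives (Ax)^T y = x^T (A^*) y, i.e. x^T A^T y = x^T (A^*) y. Since this holds for all x, y, we must have A^* = A^T. Therefore
A^* =
[[3, -1],
 [-1, -3]].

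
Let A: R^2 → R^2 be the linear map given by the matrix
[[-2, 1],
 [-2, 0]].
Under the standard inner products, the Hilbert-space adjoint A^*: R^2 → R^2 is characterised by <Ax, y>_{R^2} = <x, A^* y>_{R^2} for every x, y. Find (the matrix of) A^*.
A^* = A^T =
[[-2, -2],
 [1, 0]]

For real matrices with standard dot products, the defining identity <Ax, y> = <x, A^* y> gives (Ax)^T y = x^T (A^*) y, i.e. x^T A^T y = x^T (A^*) y. Since this holds for all x, y, we must have A^* = A^T. Therefore
A^* =
[[-2, -2],
 [1, 0]].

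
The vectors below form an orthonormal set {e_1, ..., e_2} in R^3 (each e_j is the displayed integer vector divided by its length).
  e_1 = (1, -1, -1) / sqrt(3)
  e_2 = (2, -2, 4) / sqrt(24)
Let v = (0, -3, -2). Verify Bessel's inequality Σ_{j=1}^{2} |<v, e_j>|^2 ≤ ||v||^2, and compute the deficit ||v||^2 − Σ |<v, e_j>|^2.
Σ |<v, e_j>|^2 = 17/2; ||v||^2 = 13; deficit = 9/2

Write each e_j = u_j / sqrt(<u_j, u_j>) where u_j is the displayed integer vector. Then <v, e_j> = <v, u_j> / sqrt(<u_j, u_j>), so |<v, e_j>|^2 = <v, u_j>^2 / <u_j, u_j>.
Coefficients: <v, e_1> = 5/sqrt(3), <v, e_2> = -2/sqrt(24).
Square and sum: Σ |<v, e_j>|^2 = 17/2.
Compute ||v||^2 = v·v = 13.
Deficit = 13 − 17/2 = 9/2 ≥ 0, confirming Bessel's inequality. (The deficit equals ||v − Σ <v,e_j> e_j||^2, the squared distance from v to span{e_j}.)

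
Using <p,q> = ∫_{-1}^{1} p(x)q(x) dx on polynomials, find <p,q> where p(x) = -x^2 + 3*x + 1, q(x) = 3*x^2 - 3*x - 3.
<p,q> = -46/5

Expand the product: p(x)·q(x) = -3*x^4 + 12*x^3 - 3*x^2 - 12*x - 3.
∫_{-1}^{1} of each monomial x^k gives [2/(k+1) if k even, 0 if k odd]. Integrating term-by-term (or equivalently evaluating the antiderivative F(x) = -3*x^5/5 + 3*x^4 - x^3 - 6*x^2 - 3*x at the endpoints):
  F(1) − F(−1) = -38/5 − (8/5) = -46/5.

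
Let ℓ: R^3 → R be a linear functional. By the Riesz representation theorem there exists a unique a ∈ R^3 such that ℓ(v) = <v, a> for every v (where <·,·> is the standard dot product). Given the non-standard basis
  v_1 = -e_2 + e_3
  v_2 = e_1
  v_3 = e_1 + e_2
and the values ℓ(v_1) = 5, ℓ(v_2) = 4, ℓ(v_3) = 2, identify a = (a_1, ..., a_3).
a = (4, -2, 3)

Write a = (a_1, ..., a_3) in the standard basis. For each basis vector v_i, ℓ(v_i) = <v_i, a> is a linear equation in the a_j's. Collect the n equations into a matrix system V a = ℓ, where row i of V is v_i (expressed in the standard basis). Since V is invertible (lower-triangular with 1s on the diagonal, up to permutation), solve by back-substitution:
  V =
[[0, -1, 1],
 [1, 0, 0],
 [1, 1, 0]]
  V a = (5, 4, 2)
Solving gives a = (4, -2, 3).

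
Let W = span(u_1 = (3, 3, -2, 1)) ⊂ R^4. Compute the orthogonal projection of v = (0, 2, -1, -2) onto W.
proj_W(v) = (18/23, 18/23, -12/23, 6/23)

Set up U = [u_1 | ... | u_1] ∈ R^(4×1). The projector onto W = col(U) is P = U (U^T U)^(-1) U^T.
Compute U^T U =
  [23],
and U^T v = (6).
Solve U^T U · c = U^T v for the coefficients: c = (6/23). The projection is proj_W(v) = U c.
Check: (v - proj_W(v)) · u_1 = 0  (should be 0).
Result: proj_W(v) = (18/23, 18/23, -12/23, 6/23).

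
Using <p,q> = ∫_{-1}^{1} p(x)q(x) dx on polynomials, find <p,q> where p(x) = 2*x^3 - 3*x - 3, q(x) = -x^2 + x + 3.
<p,q> = -86/5

Expand the product: p(x)·q(x) = -2*x^5 + 2*x^4 + 9*x^3 - 12*x - 9.
∫_{-1}^{1} of each monomial x^k gives [2/(k+1) if k even, 0 if k odd]. Integrating term-by-term (or equivalently evaluating the antiderivative F(x) = -x^6/3 + 2*x^5/5 + 9*x^4/4 - 6*x^2 - 9*x at the endpoints):
  F(1) − F(−1) = -761/60 − (271/60) = -86/5.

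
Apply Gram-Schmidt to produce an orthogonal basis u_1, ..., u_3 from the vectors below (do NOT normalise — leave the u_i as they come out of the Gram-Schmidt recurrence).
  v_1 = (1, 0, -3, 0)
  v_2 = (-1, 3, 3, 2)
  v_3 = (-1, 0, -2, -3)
Orthogonal basis:
  u_1 = (1, 0, -3, 0)
  u_2 = (0, 3, 0, 2)
  u_3 = (-3/2, 18/13, -1/2, -27/13)

Apply the Gram-Schmidt recurrence
  u_1 = v_1
  u_i = v_i − Σ_{j<i} ((v_i · u_j) / (u_j · u_j)) · u_j.

Step by step this gives:
  u_1 = (1, 0, -3, 0)
  u_2 = (0, 3, 0, 2)
  u_3 = (-3/2, 18/13, -1/2, -27/13)

Orthogonality check:
  u_2 · u_1 = 0 (should be 0)
  u_3 · u_1 = 0 (should be 0)
  u_3 · u_2 = 0 (should be 0)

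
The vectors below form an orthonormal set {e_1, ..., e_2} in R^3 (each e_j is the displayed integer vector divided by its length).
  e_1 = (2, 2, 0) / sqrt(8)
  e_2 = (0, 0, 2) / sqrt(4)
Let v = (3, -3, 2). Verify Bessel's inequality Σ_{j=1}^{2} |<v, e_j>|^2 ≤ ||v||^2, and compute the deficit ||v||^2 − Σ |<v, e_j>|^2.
Σ |<v, e_j>|^2 = 4; ||v||^2 = 22; deficit = 18

Write each e_j = u_j / sqrt(<u_j, u_j>) where u_j is the displayed integer vector. Then <v, e_j> = <v, u_j> / sqrt(<u_j, u_j>), so |<v, e_j>|^2 = <v, u_j>^2 / <u_j, u_j>.
Coefficients: <v, e_1> = 0/sqrt(8), <v, e_2> = 4/sqrt(4).
Square and sum: Σ |<v, e_j>|^2 = 4.
Compute ||v||^2 = v·v = 22.
Deficit = 22 − 4 = 18 ≥ 0, confirming Bessel's inequality. (The deficit equals ||v − Σ <v,e_j> e_j||^2, the squared distance from v to span{e_j}.)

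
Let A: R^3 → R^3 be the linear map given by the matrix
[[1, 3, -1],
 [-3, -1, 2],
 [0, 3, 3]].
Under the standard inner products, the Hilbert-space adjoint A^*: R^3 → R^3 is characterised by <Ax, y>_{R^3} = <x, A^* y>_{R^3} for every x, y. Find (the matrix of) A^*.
A^* = A^T =
[[1, -3, 0],
 [3, -1, 3],
 [-1, 2, 3]]

For real matrices with standard dot products, the defining identity <Ax, y> = <x, A^* y> gives (Ax)^T y = x^T (A^*) y, i.e. x^T A^T y = x^T (A^*) y. Since this holds for all x, y, we must have A^* = A^T. Therefore
A^* =
[[1, -3, 0],
 [3, -1, 3],
 [-1, 2, 3]].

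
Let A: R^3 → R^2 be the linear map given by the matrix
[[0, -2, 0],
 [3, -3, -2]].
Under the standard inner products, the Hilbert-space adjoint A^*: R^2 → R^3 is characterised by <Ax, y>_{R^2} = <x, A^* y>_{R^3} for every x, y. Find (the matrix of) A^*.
A^* = A^T =
[[0, 3],
 [-2, -3],
 [0, -2]]

For real matrices with standard dot products, the defining identity <Ax, y> = <x, A^* y> gives (Ax)^T y = x^T (A^*) y, i.e. x^T A^T y = x^T (A^*) y. Since this holds for all x, y, we must have A^* = A^T. Therefore
A^* =
[[0, 3],
 [-2, -3],
 [0, -2]].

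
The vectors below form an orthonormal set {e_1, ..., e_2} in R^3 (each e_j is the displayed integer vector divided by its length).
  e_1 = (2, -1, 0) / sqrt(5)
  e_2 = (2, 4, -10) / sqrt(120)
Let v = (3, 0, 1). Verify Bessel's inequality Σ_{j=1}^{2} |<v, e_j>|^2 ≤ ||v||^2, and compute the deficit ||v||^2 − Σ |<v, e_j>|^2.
Σ |<v, e_j>|^2 = 22/3; ||v||^2 = 10; deficit = 8/3

Write each e_j = u_j / sqrt(<u_j, u_j>) where u_j is the displayed integer vector. Then <v, e_j> = <v, u_j> / sqrt(<u_j, u_j>), so |<v, e_j>|^2 = <v, u_j>^2 / <u_j, u_j>.
Coefficients: <v, e_1> = 6/sqrt(5), <v, e_2> = -4/sqrt(120).
Square and sum: Σ |<v, e_j>|^2 = 22/3.
Compute ||v||^2 = v·v = 10.
Deficit = 10 − 22/3 = 8/3 ≥ 0, confirming Bessel's inequality. (The deficit equals ||v − Σ <v,e_j> e_j||^2, the squared distance from v to span{e_j}.)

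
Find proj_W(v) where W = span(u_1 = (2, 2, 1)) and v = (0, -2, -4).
proj_W(v) = (-16/9, -16/9, -8/9)

Set up U = [u_1 | ... | u_1] ∈ R^(3×1). The projector onto W = col(U) is P = U (U^T U)^(-1) U^T.
Compute U^T U =
  [9],
and U^T v = (-8).
Solve U^T U · c = U^T v for the coefficients: c = (-8/9). The projection is proj_W(v) = U c.
Check: (v - proj_W(v)) · u_1 = 0  (should be 0).
Result: proj_W(v) = (-16/9, -16/9, -8/9).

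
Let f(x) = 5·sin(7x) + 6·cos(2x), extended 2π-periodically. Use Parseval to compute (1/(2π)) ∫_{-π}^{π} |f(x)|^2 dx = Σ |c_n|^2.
Σ |c_n|^2 = 61/2

Expand |f|^2 and use orthogonality of {sin(nx), cos(mx)} on [-π, π]:
  ∫_{-π}^{π} sin(nx)^2 dx = π, ∫ cos(mx)^2 dx = π, and cross terms integrate to 0.
So ∫_{-π}^{π} f(x)^2 dx = 5^2 · π + 6^2 · π = (25 + 36)π.
Divide by 2π: (25 + 36)/2 = 61/2.
By Parseval, this equals Σ |c_n|^2.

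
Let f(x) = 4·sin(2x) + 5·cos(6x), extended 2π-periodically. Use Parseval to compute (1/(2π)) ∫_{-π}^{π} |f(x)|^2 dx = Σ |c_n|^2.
Σ |c_n|^2 = 41/2

Expand |f|^2 and use orthogonality of {sin(nx), cos(mx)} on [-π, π]:
  ∫_{-π}^{π} sin(nx)^2 dx = π, ∫ cos(mx)^2 dx = π, and cross terms integrate to 0.
So ∫_{-π}^{π} f(x)^2 dx = 4^2 · π + 5^2 · π = (16 + 25)π.
Divide by 2π: (16 + 25)/2 = 41/2.
By Parseval, this equals Σ |c_n|^2.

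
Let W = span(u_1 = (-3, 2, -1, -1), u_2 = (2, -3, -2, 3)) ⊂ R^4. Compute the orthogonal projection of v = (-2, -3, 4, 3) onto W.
proj_W(v) = (310/221, -205/221, 106/221, 101/221)

Set up U = [u_1 | ... | u_2] ∈ R^(4×2). The projector onto W = col(U) is P = U (U^T U)^(-1) U^T.
Compute U^T U =
  [15, -13]
  [-13, 26],
and U^T v = (-7, 6).
Solve U^T U · c = U^T v for the coefficients: c = (-8/17, -1/221). The projection is proj_W(v) = U c.
Check: (v - proj_W(v)) · u_1 = 0  (should be 0).
Check: (v - proj_W(v)) · u_2 = 0  (should be 0).
Result: proj_W(v) = (310/221, -205/221, 106/221, 101/221).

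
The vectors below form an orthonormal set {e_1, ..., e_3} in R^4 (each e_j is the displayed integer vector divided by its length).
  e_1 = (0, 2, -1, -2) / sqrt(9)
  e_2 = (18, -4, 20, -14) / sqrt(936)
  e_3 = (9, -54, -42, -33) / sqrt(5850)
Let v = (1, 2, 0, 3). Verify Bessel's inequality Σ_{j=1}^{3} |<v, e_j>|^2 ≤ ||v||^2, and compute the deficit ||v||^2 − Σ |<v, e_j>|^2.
Σ |<v, e_j>|^2 = 206/25; ||v||^2 = 14; deficit = 144/25

Write each e_j = u_j / sqrt(<u_j, u_j>) where u_j is the displayed integer vector. Then <v, e_j> = <v, u_j> / sqrt(<u_j, u_j>), so |<v, e_j>|^2 = <v, u_j>^2 / <u_j, u_j>.
Coefficients: <v, e_1> = -2/sqrt(9), <v, e_2> = -32/sqrt(936), <v, e_3> = -198/sqrt(5850).
Square and sum: Σ |<v, e_j>|^2 = 206/25.
Compute ||v||^2 = v·v = 14.
Deficit = 14 − 206/25 = 144/25 ≥ 0, confirming Bessel's inequality. (The deficit equals ||v − Σ <v,e_j> e_j||^2, the squared distance from v to span{e_j}.)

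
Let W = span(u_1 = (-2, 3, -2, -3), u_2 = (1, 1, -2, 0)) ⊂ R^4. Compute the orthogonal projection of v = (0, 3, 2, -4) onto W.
proj_W(v) = (-325/131, 210/131, 8/131, -321/131)

Set up U = [u_1 | ... | u_2] ∈ R^(4×2). The projector onto W = col(U) is P = U (U^T U)^(-1) U^T.
Compute U^T U =
  [26, 5]
  [5, 6],
and U^T v = (17, -1).
Solve U^T U · c = U^T v for the coefficients: c = (107/131, -111/131). The projection is proj_W(v) = U c.
Check: (v - proj_W(v)) · u_1 = 0  (should be 0).
Check: (v - proj_W(v)) · u_2 = 0  (should be 0).
Result: proj_W(v) = (-325/131, 210/131, 8/131, -321/131).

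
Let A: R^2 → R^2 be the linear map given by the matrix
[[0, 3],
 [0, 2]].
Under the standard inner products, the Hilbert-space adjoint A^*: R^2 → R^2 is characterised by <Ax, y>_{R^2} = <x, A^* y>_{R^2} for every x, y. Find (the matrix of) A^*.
A^* = A^T =
[[0, 0],
 [3, 2]]

For real matrices with standard dot products, the defining identity <Ax, y> = <x, A^* y> gives (Ax)^T y = x^T (A^*) y, i.e. x^T A^T y = x^T (A^*) y. Since this holds for all x, y, we must have A^* = A^T. Therefore
A^* =
[[0, 0],
 [3, 2]].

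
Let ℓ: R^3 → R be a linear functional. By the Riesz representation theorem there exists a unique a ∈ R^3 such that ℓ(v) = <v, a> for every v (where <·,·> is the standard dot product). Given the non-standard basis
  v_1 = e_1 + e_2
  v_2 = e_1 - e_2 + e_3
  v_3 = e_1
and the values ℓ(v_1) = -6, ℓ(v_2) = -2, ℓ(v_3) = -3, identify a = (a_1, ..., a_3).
a = (-3, -3, -2)

Write a = (a_1, ..., a_3) in the standard basis. For each basis vector v_i, ℓ(v_i) = <v_i, a> is a linear equation in the a_j's. Collect the n equations into a matrix system V a = ℓ, where row i of V is v_i (expressed in the standard basis). Since V is invertible (lower-triangular with 1s on the diagonal, up to permutation), solve by back-substitution:
  V =
[[1, 1, 0],
 [1, -1, 1],
 [1, 0, 0]]
  V a = (-6, -2, -3)
Solving gives a = (-3, -3, -2).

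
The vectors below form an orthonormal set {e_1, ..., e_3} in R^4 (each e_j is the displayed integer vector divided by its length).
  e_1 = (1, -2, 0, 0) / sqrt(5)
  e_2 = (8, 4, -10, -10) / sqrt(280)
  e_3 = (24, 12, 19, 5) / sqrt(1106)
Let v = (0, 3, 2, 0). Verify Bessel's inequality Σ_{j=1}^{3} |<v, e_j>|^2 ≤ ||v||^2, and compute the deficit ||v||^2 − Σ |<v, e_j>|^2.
Σ |<v, e_j>|^2 = 978/79; ||v||^2 = 13; deficit = 49/79

Write each e_j = u_j / sqrt(<u_j, u_j>) where u_j is the displayed integer vector. Then <v, e_j> = <v, u_j> / sqrt(<u_j, u_j>), so |<v, e_j>|^2 = <v, u_j>^2 / <u_j, u_j>.
Coefficients: <v, e_1> = -6/sqrt(5), <v, e_2> = -8/sqrt(280), <v, e_3> = 74/sqrt(1106).
Square and sum: Σ |<v, e_j>|^2 = 978/79.
Compute ||v||^2 = v·v = 13.
Deficit = 13 − 978/79 = 49/79 ≥ 0, confirming Bessel's inequality. (The deficit equals ||v − Σ <v,e_j> e_j||^2, the squared distance from v to span{e_j}.)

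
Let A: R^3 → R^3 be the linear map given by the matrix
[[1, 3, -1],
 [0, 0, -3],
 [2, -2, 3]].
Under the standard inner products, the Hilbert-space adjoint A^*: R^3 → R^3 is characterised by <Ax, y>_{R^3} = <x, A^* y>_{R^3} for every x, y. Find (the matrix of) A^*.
A^* = A^T =
[[1, 0, 2],
 [3, 0, -2],
 [-1, -3, 3]]

For real matrices with standard dot products, the defining identity <Ax, y> = <x, A^* y> gives (Ax)^T y = x^T (A^*) y, i.e. x^T A^T y = x^T (A^*) y. Since this holds for all x, y, we must have A^* = A^T. Therefore
A^* =
[[1, 0, 2],
 [3, 0, -2],
 [-1, -3, 3]].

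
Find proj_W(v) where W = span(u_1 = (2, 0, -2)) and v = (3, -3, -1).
proj_W(v) = (2, 0, -2)

Set up U = [u_1 | ... | u_1] ∈ R^(3×1). The projector onto W = col(U) is P = U (U^T U)^(-1) U^T.
Compute U^T U =
  [8],
and U^T v = (8).
Solve U^T U · c = U^T v for the coefficients: c = (1). The projection is proj_W(v) = U c.
Check: (v - proj_W(v)) · u_1 = 0  (should be 0).
Result: proj_W(v) = (2, 0, -2).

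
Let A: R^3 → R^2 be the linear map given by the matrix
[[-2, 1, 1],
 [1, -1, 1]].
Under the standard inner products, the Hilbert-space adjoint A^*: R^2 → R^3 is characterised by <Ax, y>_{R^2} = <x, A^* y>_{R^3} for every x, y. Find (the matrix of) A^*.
A^* = A^T =
[[-2, 1],
 [1, -1],
 [1, 1]]

For real matrices with standard dot products, the defining identity <Ax, y> = <x, A^* y> gives (Ax)^T y = x^T (A^*) y, i.e. x^T A^T y = x^T (A^*) y. Since this holds for all x, y, we must have A^* = A^T. Therefore
A^* =
[[-2, 1],
 [1, -1],
 [1, 1]].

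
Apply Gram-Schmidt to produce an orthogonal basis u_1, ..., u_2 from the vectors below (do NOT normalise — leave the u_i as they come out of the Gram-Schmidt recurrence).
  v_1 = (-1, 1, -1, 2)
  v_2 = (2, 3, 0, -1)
Orthogonal basis:
  u_1 = (-1, 1, -1, 2)
  u_2 = (13/7, 22/7, -1/7, -5/7)

Apply the Gram-Schmidt recurrence
  u_1 = v_1
  u_i = v_i − Σ_{j<i} ((v_i · u_j) / (u_j · u_j)) · u_j.

Step by step this gives:
  u_1 = (-1, 1, -1, 2)
  u_2 = (13/7, 22/7, -1/7, -5/7)

Orthogonality check:
  u_2 · u_1 = 0 (should be 0)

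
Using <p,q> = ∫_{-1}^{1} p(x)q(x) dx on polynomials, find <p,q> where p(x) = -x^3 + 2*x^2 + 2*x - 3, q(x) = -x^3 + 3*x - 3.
<p,q> = 114/7

Expand the product: p(x)·q(x) = x^6 - 2*x^5 - 5*x^4 + 12*x^3 - 15*x + 9.
∫_{-1}^{1} of each monomial x^k gives [2/(k+1) if k even, 0 if k odd]. Integrating term-by-term (or equivalently evaluating the antiderivative F(x) = x^7/7 - x^6/3 - x^5 + 3*x^4 - 15*x^2/2 + 9*x at the endpoints):
  F(1) − F(−1) = 139/42 − (-545/42) = 114/7.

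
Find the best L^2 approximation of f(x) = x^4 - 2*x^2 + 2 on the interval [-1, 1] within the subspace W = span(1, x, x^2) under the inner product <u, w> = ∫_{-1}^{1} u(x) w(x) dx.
g(x) = 67/35 - 8*x^2/7

The best approximation g ∈ W is the orthogonal projection of f onto W. Writing g = a_0 + a_1 x + a_2 x^2, the coefficients solve the normal equations G · a = b where
  G_{ij} = <φ_i, φ_j> and b_i = <f, φ_i>, with φ_0 = 1, φ_1 = x, φ_2 = x^2.
G =
  [2, 0, 2/3]
  [0, 2/3, 0]
  [2/3, 0, 2/5],
b = (46/15, 0, 86/105).
Solving gives a_0 = 67/35, a_1 = 0, a_2 = -8/7, so
  g(x) = 67/35 - 8*x^2/7.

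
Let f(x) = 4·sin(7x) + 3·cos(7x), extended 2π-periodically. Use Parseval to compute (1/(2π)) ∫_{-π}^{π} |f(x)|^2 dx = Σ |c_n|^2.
Σ |c_n|^2 = 25/2

Expand |f|^2 and use orthogonality of {sin(nx), cos(mx)} on [-π, π]:
  ∫_{-π}^{π} sin(nx)^2 dx = π, ∫ cos(mx)^2 dx = π, and cross terms integrate to 0.
So ∫_{-π}^{π} f(x)^2 dx = 4^2 · π + 3^2 · π = (16 + 9)π.
Divide by 2π: (16 + 9)/2 = 25/2.
By Parseval, this equals Σ |c_n|^2.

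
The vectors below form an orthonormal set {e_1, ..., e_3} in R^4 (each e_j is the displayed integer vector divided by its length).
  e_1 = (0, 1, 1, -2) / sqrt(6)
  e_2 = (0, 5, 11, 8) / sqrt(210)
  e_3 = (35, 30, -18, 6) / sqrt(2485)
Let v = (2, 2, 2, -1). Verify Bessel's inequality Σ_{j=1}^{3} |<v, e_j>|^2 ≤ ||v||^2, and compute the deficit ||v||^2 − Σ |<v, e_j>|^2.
Σ |<v, e_j>|^2 = 842/71; ||v||^2 = 13; deficit = 81/71

Write each e_j = u_j / sqrt(<u_j, u_j>) where u_j is the displayed integer vector. Then <v, e_j> = <v, u_j> / sqrt(<u_j, u_j>), so |<v, e_j>|^2 = <v, u_j>^2 / <u_j, u_j>.
Coefficients: <v, e_1> = 6/sqrt(6), <v, e_2> = 24/sqrt(210), <v, e_3> = 88/sqrt(2485).
Square and sum: Σ |<v, e_j>|^2 = 842/71.
Compute ||v||^2 = v·v = 13.
Deficit = 13 − 842/71 = 81/71 ≥ 0, confirming Bessel's inequality. (The deficit equals ||v − Σ <v,e_j> e_j||^2, the squared distance from v to span{e_j}.)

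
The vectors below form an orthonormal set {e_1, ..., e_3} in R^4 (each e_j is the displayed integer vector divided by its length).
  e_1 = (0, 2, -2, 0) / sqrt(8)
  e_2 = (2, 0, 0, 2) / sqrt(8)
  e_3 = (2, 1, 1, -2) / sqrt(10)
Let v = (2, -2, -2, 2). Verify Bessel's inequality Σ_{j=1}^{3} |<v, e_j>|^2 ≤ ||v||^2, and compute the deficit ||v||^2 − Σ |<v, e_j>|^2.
Σ |<v, e_j>|^2 = 48/5; ||v||^2 = 16; deficit = 32/5

Write each e_j = u_j / sqrt(<u_j, u_j>) where u_j is the displayed integer vector. Then <v, e_j> = <v, u_j> / sqrt(<u_j, u_j>), so |<v, e_j>|^2 = <v, u_j>^2 / <u_j, u_j>.
Coefficients: <v, e_1> = 0/sqrt(8), <v, e_2> = 8/sqrt(8), <v, e_3> = -4/sqrt(10).
Square and sum: Σ |<v, e_j>|^2 = 48/5.
Compute ||v||^2 = v·v = 16.
Deficit = 16 − 48/5 = 32/5 ≥ 0, confirming Bessel's inequality. (The deficit equals ||v − Σ <v,e_j> e_j||^2, the squared distance from v to span{e_j}.)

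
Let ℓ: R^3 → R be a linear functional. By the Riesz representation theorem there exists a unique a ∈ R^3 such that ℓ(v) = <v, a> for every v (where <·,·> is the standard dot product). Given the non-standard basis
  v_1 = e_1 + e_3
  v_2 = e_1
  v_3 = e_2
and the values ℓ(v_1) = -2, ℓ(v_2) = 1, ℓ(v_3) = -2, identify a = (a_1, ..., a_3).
a = (1, -2, -3)

Write a = (a_1, ..., a_3) in the standard basis. For each basis vector v_i, ℓ(v_i) = <v_i, a> is a linear equation in the a_j's. Collect the n equations into a matrix system V a = ℓ, where row i of V is v_i (expressed in the standard basis). Since V is invertible (lower-triangular with 1s on the diagonal, up to permutation), solve by back-substitution:
  V =
[[1, 0, 1],
 [1, 0, 0],
 [0, 1, 0]]
  V a = (-2, 1, -2)
Solving gives a = (1, -2, -3).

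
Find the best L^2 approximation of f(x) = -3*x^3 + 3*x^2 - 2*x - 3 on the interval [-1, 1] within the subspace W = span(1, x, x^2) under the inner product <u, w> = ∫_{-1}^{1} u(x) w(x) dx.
g(x) = 3*x^2 - 19*x/5 - 3

The best approximation g ∈ W is the orthogonal projection of f onto W. Writing g = a_0 + a_1 x + a_2 x^2, the coefficients solve the normal equations G · a = b where
  G_{ij} = <φ_i, φ_j> and b_i = <f, φ_i>, with φ_0 = 1, φ_1 = x, φ_2 = x^2.
G =
  [2, 0, 2/3]
  [0, 2/3, 0]
  [2/3, 0, 2/5],
b = (-4, -38/15, -4/5).
Solving gives a_0 = -3, a_1 = -19/5, a_2 = 3, so
  g(x) = 3*x^2 - 19*x/5 - 3.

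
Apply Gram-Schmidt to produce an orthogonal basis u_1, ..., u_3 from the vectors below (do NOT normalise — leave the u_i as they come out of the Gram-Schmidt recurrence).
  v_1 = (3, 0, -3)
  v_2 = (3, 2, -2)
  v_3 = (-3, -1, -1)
Orthogonal basis:
  u_1 = (3, 0, -3)
  u_2 = (1/2, 2, 1/2)
  u_3 = (-14/9, 7/9, -14/9)

Apply the Gram-Schmidt recurrence
  u_1 = v_1
  u_i = v_i − Σ_{j<i} ((v_i · u_j) / (u_j · u_j)) · u_j.

Step by step this gives:
  u_1 = (3, 0, -3)
  u_2 = (1/2, 2, 1/2)
  u_3 = (-14/9, 7/9, -14/9)

Orthogonality check:
  u_2 · u_1 = 0 (should be 0)
  u_3 · u_1 = 0 (should be 0)
  u_3 · u_2 = 0 (should be 0)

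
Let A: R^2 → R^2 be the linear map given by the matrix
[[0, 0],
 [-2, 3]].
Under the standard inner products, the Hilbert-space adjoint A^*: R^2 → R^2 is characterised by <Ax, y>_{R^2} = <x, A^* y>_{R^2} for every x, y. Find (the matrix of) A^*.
A^* = A^T =
[[0, -2],
 [0, 3]]

For real matrices with standard dot products, the defining identity <Ax, y> = <x, A^* y> gives (Ax)^T y = x^T (A^*) y, i.e. x^T A^T y = x^T (A^*) y. Since this holds for all x, y, we must have A^* = A^T. Therefore
A^* =
[[0, -2],
 [0, 3]].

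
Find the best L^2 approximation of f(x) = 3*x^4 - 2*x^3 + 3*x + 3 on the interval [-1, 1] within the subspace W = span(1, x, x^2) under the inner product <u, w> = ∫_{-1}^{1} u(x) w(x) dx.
g(x) = 18*x^2/7 + 9*x/5 + 96/35

The best approximation g ∈ W is the orthogonal projection of f onto W. Writing g = a_0 + a_1 x + a_2 x^2, the coefficients solve the normal equations G · a = b where
  G_{ij} = <φ_i, φ_j> and b_i = <f, φ_i>, with φ_0 = 1, φ_1 = x, φ_2 = x^2.
G =
  [2, 0, 2/3]
  [0, 2/3, 0]
  [2/3, 0, 2/5],
b = (36/5, 6/5, 20/7).
Solving gives a_0 = 96/35, a_1 = 9/5, a_2 = 18/7, so
  g(x) = 18*x^2/7 + 9*x/5 + 96/35.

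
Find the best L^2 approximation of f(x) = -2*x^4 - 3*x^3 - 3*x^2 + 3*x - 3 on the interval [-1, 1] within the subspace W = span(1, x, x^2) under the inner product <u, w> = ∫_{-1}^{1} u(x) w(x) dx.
g(x) = -33*x^2/7 + 6*x/5 - 99/35

The best approximation g ∈ W is the orthogonal projection of f onto W. Writing g = a_0 + a_1 x + a_2 x^2, the coefficients solve the normal equations G · a = b where
  G_{ij} = <φ_i, φ_j> and b_i = <f, φ_i>, with φ_0 = 1, φ_1 = x, φ_2 = x^2.
G =
  [2, 0, 2/3]
  [0, 2/3, 0]
  [2/3, 0, 2/5],
b = (-44/5, 4/5, -132/35).
Solving gives a_0 = -99/35, a_1 = 6/5, a_2 = -33/7, so
  g(x) = -33*x^2/7 + 6*x/5 - 99/35.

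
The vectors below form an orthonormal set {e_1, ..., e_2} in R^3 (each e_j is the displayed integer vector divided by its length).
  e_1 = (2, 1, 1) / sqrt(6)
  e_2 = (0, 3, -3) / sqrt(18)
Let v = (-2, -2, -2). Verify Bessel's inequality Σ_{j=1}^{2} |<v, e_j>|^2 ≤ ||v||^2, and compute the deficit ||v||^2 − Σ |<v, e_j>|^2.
Σ |<v, e_j>|^2 = 32/3; ||v||^2 = 12; deficit = 4/3

Write each e_j = u_j / sqrt(<u_j, u_j>) where u_j is the displayed integer vector. Then <v, e_j> = <v, u_j> / sqrt(<u_j, u_j>), so |<v, e_j>|^2 = <v, u_j>^2 / <u_j, u_j>.
Coefficients: <v, e_1> = -8/sqrt(6), <v, e_2> = 0/sqrt(18).
Square and sum: Σ |<v, e_j>|^2 = 32/3.
Compute ||v||^2 = v·v = 12.
Deficit = 12 − 32/3 = 4/3 ≥ 0, confirming Bessel's inequality. (The deficit equals ||v − Σ <v,e_j> e_j||^2, the squared distance from v to span{e_j}.)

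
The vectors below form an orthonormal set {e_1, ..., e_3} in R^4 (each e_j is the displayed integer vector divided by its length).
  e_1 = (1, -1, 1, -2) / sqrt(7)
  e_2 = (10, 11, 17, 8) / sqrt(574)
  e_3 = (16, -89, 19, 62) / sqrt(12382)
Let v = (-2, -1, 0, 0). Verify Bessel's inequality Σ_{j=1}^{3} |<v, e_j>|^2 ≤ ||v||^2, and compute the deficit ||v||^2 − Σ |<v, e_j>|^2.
Σ |<v, e_j>|^2 = 314/151; ||v||^2 = 5; deficit = 441/151

Write each e_j = u_j / sqrt(<u_j, u_j>) where u_j is the displayed integer vector. Then <v, e_j> = <v, u_j> / sqrt(<u_j, u_j>), so |<v, e_j>|^2 = <v, u_j>^2 / <u_j, u_j>.
Coefficients: <v, e_1> = -1/sqrt(7), <v, e_2> = -31/sqrt(574), <v, e_3> = 57/sqrt(12382).
Square and sum: Σ |<v, e_j>|^2 = 314/151.
Compute ||v||^2 = v·v = 5.
Deficit = 5 − 314/151 = 441/151 ≥ 0, confirming Bessel's inequality. (The deficit equals ||v − Σ <v,e_j> e_j||^2, the squared distance from v to span{e_j}.)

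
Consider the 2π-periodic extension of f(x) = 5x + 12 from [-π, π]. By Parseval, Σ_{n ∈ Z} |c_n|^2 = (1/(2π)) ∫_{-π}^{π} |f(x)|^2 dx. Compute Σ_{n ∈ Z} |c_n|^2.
Σ |c_n|^2 = 25π^2/3 + 144

Expand and integrate term by term over [-π, π]:
  ∫ (5x)^2 dx = 25·(2π^3/3); ∫ 2·5·(12)·x dx = 0 (odd integrand); ∫ 12^2 dx = 144·2π.
So (1/(2π)) ∫_{-π}^{π} (5x + 12)^2 dx = 25π^2/3 + 144 = 25π^2/3 + 144.
Parseval ⇒ Σ |c_n|^2 = 25π^2/3 + 144.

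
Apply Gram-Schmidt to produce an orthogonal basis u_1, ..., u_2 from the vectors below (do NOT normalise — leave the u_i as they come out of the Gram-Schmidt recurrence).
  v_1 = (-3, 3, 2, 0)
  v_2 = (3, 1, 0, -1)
Orthogonal basis:
  u_1 = (-3, 3, 2, 0)
  u_2 = (24/11, 20/11, 6/11, -1)

Apply the Gram-Schmidt recurrence
  u_1 = v_1
  u_i = v_i − Σ_{j<i} ((v_i · u_j) / (u_j · u_j)) · u_j.

Step by step this gives:
  u_1 = (-3, 3, 2, 0)
  u_2 = (24/11, 20/11, 6/11, -1)

Orthogonality check:
  u_2 · u_1 = 0 (should be 0)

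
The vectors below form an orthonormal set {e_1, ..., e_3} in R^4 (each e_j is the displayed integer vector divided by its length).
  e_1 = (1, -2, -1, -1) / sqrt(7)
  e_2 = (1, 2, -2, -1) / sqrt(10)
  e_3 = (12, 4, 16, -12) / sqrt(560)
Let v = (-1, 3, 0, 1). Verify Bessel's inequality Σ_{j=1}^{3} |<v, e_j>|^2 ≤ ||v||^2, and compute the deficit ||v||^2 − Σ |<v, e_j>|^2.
Σ |<v, e_j>|^2 = 11; ||v||^2 = 11; deficit = 0

Write each e_j = u_j / sqrt(<u_j, u_j>) where u_j is the displayed integer vector. Then <v, e_j> = <v, u_j> / sqrt(<u_j, u_j>), so |<v, e_j>|^2 = <v, u_j>^2 / <u_j, u_j>.
Coefficients: <v, e_1> = -8/sqrt(7), <v, e_2> = 4/sqrt(10), <v, e_3> = -12/sqrt(560).
Square and sum: Σ |<v, e_j>|^2 = 11.
Compute ||v||^2 = v·v = 11.
Deficit = 11 − 11 = 0 ≥ 0, confirming Bessel's inequality. (The deficit equals ||v − Σ <v,e_j> e_j||^2, the squared distance from v to span{e_j}.)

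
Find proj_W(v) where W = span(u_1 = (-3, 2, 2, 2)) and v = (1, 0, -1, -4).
proj_W(v) = (13/7, -26/21, -26/21, -26/21)

Set up U = [u_1 | ... | u_1] ∈ R^(4×1). The projector onto W = col(U) is P = U (U^T U)^(-1) U^T.
Compute U^T U =
  [21],
and U^T v = (-13).
Solve U^T U · c = U^T v for the coefficients: c = (-13/21). The projection is proj_W(v) = U c.
Check: (v - proj_W(v)) · u_1 = 0  (should be 0).
Result: proj_W(v) = (13/7, -26/21, -26/21, -26/21).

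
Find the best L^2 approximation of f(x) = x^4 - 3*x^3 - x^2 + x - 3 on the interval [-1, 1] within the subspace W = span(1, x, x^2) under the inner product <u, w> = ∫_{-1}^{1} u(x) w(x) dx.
g(x) = -x^2/7 - 4*x/5 - 108/35

The best approximation g ∈ W is the orthogonal projection of f onto W. Writing g = a_0 + a_1 x + a_2 x^2, the coefficients solve the normal equations G · a = b where
  G_{ij} = <φ_i, φ_j> and b_i = <f, φ_i>, with φ_0 = 1, φ_1 = x, φ_2 = x^2.
G =
  [2, 0, 2/3]
  [0, 2/3, 0]
  [2/3, 0, 2/5],
b = (-94/15, -8/15, -74/35).
Solving gives a_0 = -108/35, a_1 = -4/5, a_2 = -1/7, so
  g(x) = -x^2/7 - 4*x/5 - 108/35.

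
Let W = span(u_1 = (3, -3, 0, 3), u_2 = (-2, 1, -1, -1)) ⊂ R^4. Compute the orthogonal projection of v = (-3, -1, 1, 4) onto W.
proj_W(v) = (-2/5, -6/5, -8/5, 6/5)

Set up U = [u_1 | ... | u_2] ∈ R^(4×2). The projector onto W = col(U) is P = U (U^T U)^(-1) U^T.
Compute U^T U =
  [27, -12]
  [-12, 7],
and U^T v = (6, 0).
Solve U^T U · c = U^T v for the coefficients: c = (14/15, 8/5). The projection is proj_W(v) = U c.
Check: (v - proj_W(v)) · u_1 = 0  (should be 0).
Check: (v - proj_W(v)) · u_2 = 0  (should be 0).
Result: proj_W(v) = (-2/5, -6/5, -8/5, 6/5).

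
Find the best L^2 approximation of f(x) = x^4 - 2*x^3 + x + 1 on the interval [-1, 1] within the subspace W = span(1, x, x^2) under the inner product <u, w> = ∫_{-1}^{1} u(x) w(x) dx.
g(x) = 6*x^2/7 - x/5 + 32/35

The best approximation g ∈ W is the orthogonal projection of f onto W. Writing g = a_0 + a_1 x + a_2 x^2, the coefficients solve the normal equations G · a = b where
  G_{ij} = <φ_i, φ_j> and b_i = <f, φ_i>, with φ_0 = 1, φ_1 = x, φ_2 = x^2.
G =
  [2, 0, 2/3]
  [0, 2/3, 0]
  [2/3, 0, 2/5],
b = (12/5, -2/15, 20/21).
Solving gives a_0 = 32/35, a_1 = -1/5, a_2 = 6/7, so
  g(x) = 6*x^2/7 - x/5 + 32/35.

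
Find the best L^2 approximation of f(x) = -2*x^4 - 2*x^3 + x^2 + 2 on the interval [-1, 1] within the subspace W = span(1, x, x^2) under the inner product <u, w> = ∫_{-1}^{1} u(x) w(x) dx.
g(x) = -5*x^2/7 - 6*x/5 + 76/35

The best approximation g ∈ W is the orthogonal projection of f onto W. Writing g = a_0 + a_1 x + a_2 x^2, the coefficients solve the normal equations G · a = b where
  G_{ij} = <φ_i, φ_j> and b_i = <f, φ_i>, with φ_0 = 1, φ_1 = x, φ_2 = x^2.
G =
  [2, 0, 2/3]
  [0, 2/3, 0]
  [2/3, 0, 2/5],
b = (58/15, -4/5, 122/105).
Solving gives a_0 = 76/35, a_1 = -6/5, a_2 = -5/7, so
  g(x) = -5*x^2/7 - 6*x/5 + 76/35.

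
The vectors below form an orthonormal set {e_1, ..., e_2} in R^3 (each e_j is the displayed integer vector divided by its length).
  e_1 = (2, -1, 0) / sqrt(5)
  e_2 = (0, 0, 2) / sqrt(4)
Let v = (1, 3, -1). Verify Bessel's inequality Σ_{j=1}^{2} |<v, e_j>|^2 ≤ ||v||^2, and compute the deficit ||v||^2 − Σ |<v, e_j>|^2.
Σ |<v, e_j>|^2 = 6/5; ||v||^2 = 11; deficit = 49/5

Write each e_j = u_j / sqrt(<u_j, u_j>) where u_j is the displayed integer vector. Then <v, e_j> = <v, u_j> / sqrt(<u_j, u_j>), so |<v, e_j>|^2 = <v, u_j>^2 / <u_j, u_j>.
Coefficients: <v, e_1> = -1/sqrt(5), <v, e_2> = -2/sqrt(4).
Square and sum: Σ |<v, e_j>|^2 = 6/5.
Compute ||v||^2 = v·v = 11.
Deficit = 11 − 6/5 = 49/5 ≥ 0, confirming Bessel's inequality. (The deficit equals ||v − Σ <v,e_j> e_j||^2, the squared distance from v to span{e_j}.)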